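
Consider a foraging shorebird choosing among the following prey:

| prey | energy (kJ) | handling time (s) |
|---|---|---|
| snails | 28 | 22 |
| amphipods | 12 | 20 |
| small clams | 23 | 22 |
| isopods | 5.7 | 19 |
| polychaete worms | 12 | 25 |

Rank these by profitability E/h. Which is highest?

Profitability E/h (kJ/s): snails = 28/22 = 1.27, amphipods = 12/20 = 0.6, small clams = 23/22 = 1.05, isopods = 5.7/19 = 0.3, polychaete worms = 12/25 = 0.48.
Ranked: snails > small clams > amphipods > polychaete worms > isopods.

snails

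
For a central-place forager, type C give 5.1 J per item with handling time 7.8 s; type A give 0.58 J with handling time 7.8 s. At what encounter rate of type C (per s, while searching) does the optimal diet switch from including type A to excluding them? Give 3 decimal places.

0.016 per s

Drop type A once their profitability E₂/h₂ falls below the rate achievable on type C alone: E₂/h₂ = λE₁/(1 + λh₁).
Solve for λ: λE₁h₂ = E₂(1 + λh₁) → λ(E₁h₂ − E₂h₁) = E₂ → λ = E₂/(E₁h₂ − E₂h₁).
λ = 0.58/(5.1×7.8 − 0.58×7.8) = 0.58/35.26 = 0.01645 per s.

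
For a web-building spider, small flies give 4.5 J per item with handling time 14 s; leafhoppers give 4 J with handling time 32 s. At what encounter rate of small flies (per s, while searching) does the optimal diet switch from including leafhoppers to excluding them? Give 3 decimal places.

0.045 per s

Drop leafhoppers once their profitability E₂/h₂ falls below the rate achievable on small flies alone: E₂/h₂ = λE₁/(1 + λh₁).
Solve for λ: λE₁h₂ = E₂(1 + λh₁) → λ(E₁h₂ − E₂h₁) = E₂ → λ = E₂/(E₁h₂ − E₂h₁).
λ = 4/(4.5×32 − 4×14) = 4/88 = 0.04545 per s.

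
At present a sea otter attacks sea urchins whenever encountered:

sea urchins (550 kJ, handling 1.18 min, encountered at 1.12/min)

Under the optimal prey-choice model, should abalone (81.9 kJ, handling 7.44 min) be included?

No

On sea urchins alone, R = ΣλE/(1+Σλh) = 616/2.322 = 265.3 kJ/min.
abalone: E/h = 81.9/7.44 = 11.01 kJ/min.
11.01 < 265.3, so adding abalone would lower the average — exclude it.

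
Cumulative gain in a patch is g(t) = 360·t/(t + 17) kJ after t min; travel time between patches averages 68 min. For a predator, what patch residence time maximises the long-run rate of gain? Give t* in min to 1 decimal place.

34.0 min

Optimal t* satisfies g'(t*) = g(t*)/(T + t*).
g'(t) = 360·17/(t + 17)². Setting 360·17/(t+17)² = 360t/[(t+17)(68+t)] gives 17(68+t) = t(t+17), so t² = 17×68 = 1156.
t* = √1156 = 34 min.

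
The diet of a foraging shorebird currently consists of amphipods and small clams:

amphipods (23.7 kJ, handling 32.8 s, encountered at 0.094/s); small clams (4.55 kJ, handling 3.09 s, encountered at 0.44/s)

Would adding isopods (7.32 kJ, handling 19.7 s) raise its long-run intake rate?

No

Current rate: (0.094×23.7 + 0.44×4.55)/(1 + 0.094×32.8 + 0.44×3.09) = 0.7771 kJ/s.
Profitability of isopods: 7.32/19.7 = 0.3716 kJ/s.
0.3716 < 0.7771, so adding isopods would lower the average — exclude it.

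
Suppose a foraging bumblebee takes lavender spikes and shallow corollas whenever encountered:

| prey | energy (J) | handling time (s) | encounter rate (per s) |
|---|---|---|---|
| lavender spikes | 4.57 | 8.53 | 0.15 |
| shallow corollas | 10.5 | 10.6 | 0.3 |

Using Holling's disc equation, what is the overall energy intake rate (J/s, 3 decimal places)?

Energy encountered per unit search time: 0.15×4.57 + 0.3×10.5 = 3.835 J/s.
Handling time per unit search time: 0.15×8.53 + 0.3×10.6 = 4.459.
Rate = 3.835/(1 + 4.459) = 0.7025 J/s.

0.703 J/s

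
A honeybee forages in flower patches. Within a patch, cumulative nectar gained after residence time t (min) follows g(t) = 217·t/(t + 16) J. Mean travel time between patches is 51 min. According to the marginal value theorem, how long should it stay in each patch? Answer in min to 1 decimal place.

Optimal t* satisfies g'(t*) = g(t*)/(T + t*).
g'(t) = 217·16/(t + 16)². Setting 217·16/(t+16)² = 217t/[(t+16)(51+t)] gives 16(51+t) = t(t+16), so t² = 16×51 = 816.
t* = √816 = 28.57 min.

28.6 min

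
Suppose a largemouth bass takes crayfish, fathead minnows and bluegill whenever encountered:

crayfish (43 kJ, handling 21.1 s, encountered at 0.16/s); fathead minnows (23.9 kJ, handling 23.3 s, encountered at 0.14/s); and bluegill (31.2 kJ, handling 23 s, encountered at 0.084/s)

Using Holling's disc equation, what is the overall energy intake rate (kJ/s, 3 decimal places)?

1.342 kJ/s

R = Σλ_iE_i / (1 + Σλ_ih_i)
Numerator: 0.16×43 + 0.14×23.9 + 0.084×31.2 = 12.85
Denominator: 1 + 0.16×21.1 + 0.14×23.3 + 0.084×23 = 9.57
R = 12.85/9.57 = 1.342 kJ/s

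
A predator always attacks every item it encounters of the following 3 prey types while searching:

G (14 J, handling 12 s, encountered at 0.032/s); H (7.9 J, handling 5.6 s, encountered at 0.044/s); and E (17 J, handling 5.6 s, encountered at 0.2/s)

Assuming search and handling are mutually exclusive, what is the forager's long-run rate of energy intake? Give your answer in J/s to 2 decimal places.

1.53 J/s

R = Σλ_iE_i / (1 + Σλ_ih_i)
Numerator: 0.032×14 + 0.044×7.9 + 0.2×17 = 4.196
Denominator: 1 + 0.032×12 + 0.044×5.6 + 0.2×5.6 = 2.75
R = 4.196/2.75 = 1.525 J/s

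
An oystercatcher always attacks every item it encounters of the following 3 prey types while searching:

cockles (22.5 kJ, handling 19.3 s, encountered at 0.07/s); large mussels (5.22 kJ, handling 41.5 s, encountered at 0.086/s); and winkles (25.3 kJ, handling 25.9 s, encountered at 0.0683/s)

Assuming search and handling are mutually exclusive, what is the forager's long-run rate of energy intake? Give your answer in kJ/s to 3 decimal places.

Energy encountered per unit search time: 0.07×22.5 + 0.086×5.22 + 0.0683×25.3 = 3.752 kJ/s.
Handling time per unit search time: 0.07×19.3 + 0.086×41.5 + 0.0683×25.9 = 6.689.
Rate = 3.752/(1 + 6.689) = 0.488 kJ/s.

0.488 kJ/s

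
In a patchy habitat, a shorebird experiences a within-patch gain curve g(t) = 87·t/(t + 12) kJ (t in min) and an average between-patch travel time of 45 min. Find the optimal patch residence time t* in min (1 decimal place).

23.2 min

By the marginal value theorem, leave when the instantaneous gain rate g'(t) equals the habitat-wide average g(t)/(T + t).
g'(t) = 87·12/(t + 12)². Setting 87·12/(t+12)² = 87t/[(t+12)(45+t)] gives 12(45+t) = t(t+12), so t² = 12×45 = 540.
t* = √540 = 23.24 min.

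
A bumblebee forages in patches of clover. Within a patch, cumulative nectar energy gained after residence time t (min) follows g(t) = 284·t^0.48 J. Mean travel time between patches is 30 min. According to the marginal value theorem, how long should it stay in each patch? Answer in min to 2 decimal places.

Maximise g(t)/(T+t): set derivative to zero → g'(t)(T+t) = g(t).
g'(t) = 0.48·284·t^-0.52. Setting 0.48·284·t^-0.52 = 284·t^0.48/(30+t) gives 0.48(30+t) = t, so 0.52·t = 0.48×30.
t* = 0.48×30/0.52 = 27.69 min.

27.69 min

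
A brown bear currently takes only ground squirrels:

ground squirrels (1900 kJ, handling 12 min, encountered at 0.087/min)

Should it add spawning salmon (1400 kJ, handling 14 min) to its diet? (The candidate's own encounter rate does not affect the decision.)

Yes

Current rate: (0.087×1900)/(1 + 0.087×12) = 80.87 kJ/min.
spawning salmon: E/h = 1400/14 = 100 kJ/min.
Since 100 > R, including spawning salmon increases the long-run rate.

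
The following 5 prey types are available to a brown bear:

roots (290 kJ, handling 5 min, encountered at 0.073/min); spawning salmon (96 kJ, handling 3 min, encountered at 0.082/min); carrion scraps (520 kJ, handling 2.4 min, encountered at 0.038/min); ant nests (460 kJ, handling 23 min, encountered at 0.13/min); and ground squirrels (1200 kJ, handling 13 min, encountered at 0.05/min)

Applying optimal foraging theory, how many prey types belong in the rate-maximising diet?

E/h in descending order: carrion scraps 217, ground squirrels 92.3, roots 58, spawning salmon 32, ant nests 20 kJ/min. The optimal diet is the largest prefix of this list for which every included type satisfies E_i/h_i > R on the types above it.
Rate on top 1: 18.11. ground squirrels: 92.3 > 18.11 → include.
Rate on top 2: 45.81. roots: 58 > 45.81 → include.
Rate on top 3: 47.92. spawning salmon: 32 < 47.92 → exclude; stop.
Optimal diet: carrion scraps, ground squirrels, roots — 3 of 5 types.

3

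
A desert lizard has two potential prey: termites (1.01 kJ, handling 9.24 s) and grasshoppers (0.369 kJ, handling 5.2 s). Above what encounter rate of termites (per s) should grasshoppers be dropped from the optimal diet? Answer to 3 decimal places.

The zero-one rule: include grasshoppers iff E₂/h₂ > λE₁/(1+λh₁). Equality gives the switch point.
λE₁h₂ = E₂ + λE₂h₁ ⇒ λ = E₂/(E₁h₂ − E₂h₁) = 0.369/(5.252 − 3.41) = 0.2003 per s.

0.200 per s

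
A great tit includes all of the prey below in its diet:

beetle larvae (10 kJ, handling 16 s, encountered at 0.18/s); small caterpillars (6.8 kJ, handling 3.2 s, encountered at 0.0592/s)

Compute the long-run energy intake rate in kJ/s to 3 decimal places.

0.541 kJ/s

R = Σλ_iE_i / (1 + Σλ_ih_i)
Numerator: 0.18×10 + 0.0592×6.8 = 2.203
Denominator: 1 + 0.18×16 + 0.0592×3.2 = 4.069
R = 2.203/4.069 = 0.5412 kJ/s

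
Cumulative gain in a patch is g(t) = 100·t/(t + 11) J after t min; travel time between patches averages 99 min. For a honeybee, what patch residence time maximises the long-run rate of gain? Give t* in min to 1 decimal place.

33.0 min

By the marginal value theorem, leave when the instantaneous gain rate g'(t) equals the habitat-wide average g(t)/(T + t).
g'(t) = 100·11/(t + 11)². Setting 100·11/(t+11)² = 100t/[(t+11)(99+t)] gives 11(99+t) = t(t+11), so t² = 11×99 = 1089.
t* = √1089 = 33 min.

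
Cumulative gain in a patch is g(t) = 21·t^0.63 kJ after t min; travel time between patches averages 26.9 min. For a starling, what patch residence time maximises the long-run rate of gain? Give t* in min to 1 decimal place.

45.8 min

Maximise g(t)/(T+t): set derivative to zero → g'(t)(T+t) = g(t).
g'(t) = 0.63·21·t^-0.37. Setting 0.63·21·t^-0.37 = 21·t^0.63/(26.9+t) gives 0.63(26.9+t) = t, so 0.37·t = 0.63×26.9.
t* = 0.63×26.9/0.37 = 45.8 min.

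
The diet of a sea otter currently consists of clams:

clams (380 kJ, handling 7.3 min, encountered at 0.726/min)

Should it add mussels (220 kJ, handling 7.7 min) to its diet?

No

Intake rate on the current diet: R = (0.726×380) / (1 + 0.726×7.3) = 275.9/6.3 = 43.79 kJ/min.
mussels: E/h = 220/7.7 = 28.57 kJ/min.
Since 28.57 < R, time spent handling mussels is better spent searching.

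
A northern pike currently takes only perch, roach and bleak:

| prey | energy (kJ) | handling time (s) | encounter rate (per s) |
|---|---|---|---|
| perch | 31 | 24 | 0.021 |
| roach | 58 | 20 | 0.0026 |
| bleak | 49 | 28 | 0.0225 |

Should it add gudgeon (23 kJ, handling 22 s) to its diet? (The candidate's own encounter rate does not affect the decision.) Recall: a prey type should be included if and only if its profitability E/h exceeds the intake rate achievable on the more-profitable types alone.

Yes

Current rate: (0.021×31 + 0.0026×58 + 0.0225×49)/(1 + 0.021×24 + 0.0026×20 + 0.0225×28) = 0.8711 kJ/s.
Profitability of gudgeon: 23/22 = 1.045 kJ/s.
1.045 > 0.8711, so adding gudgeon raises the average — include it.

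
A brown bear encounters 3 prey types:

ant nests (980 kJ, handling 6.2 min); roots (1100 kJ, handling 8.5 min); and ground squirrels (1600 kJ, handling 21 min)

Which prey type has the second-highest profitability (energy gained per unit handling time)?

Profitability E/h (kJ/min): ant nests = 980/6.2 = 158, roots = 1100/8.5 = 129, ground squirrels = 1600/21 = 76.2.
Ranked: ant nests > roots > ground squirrels.

roots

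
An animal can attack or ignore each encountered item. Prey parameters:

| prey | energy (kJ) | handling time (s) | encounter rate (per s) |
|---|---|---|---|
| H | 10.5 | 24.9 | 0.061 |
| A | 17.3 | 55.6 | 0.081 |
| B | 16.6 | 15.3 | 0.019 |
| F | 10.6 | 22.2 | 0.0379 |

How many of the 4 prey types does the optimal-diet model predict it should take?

3

Rank by E/h (kJ/s): B 1.08, F 0.477, H 0.422, A 0.311. Include each in turn until the next type's E/h falls below the running intake rate.
Rate on top 1: 0.2444. F: 0.477 > 0.2444 → include.
Rate on top 2: 0.3364. H: 0.422 > 0.3364 → include.
Rate on top 3: 0.3719. A: 0.311 < 0.3719 → exclude; stop.
Optimal diet: B, F, H — 3 of 4 types.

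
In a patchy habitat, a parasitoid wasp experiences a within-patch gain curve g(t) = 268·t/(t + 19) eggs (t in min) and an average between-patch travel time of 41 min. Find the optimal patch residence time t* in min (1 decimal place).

27.9 min

Optimal t* satisfies g'(t*) = g(t*)/(T + t*).
g'(t) = 268·19/(t + 19)². Setting 268·19/(t+19)² = 268t/[(t+19)(41+t)] gives 19(41+t) = t(t+19), so t² = 19×41 = 779.
t* = √779 = 27.91 min.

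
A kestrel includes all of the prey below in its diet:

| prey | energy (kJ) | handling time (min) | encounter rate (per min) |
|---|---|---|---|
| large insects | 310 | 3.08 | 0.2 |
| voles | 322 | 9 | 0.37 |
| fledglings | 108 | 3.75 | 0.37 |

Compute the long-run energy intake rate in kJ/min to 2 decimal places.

34.91 kJ/min

R = (0.2×310 + 0.37×322 + 0.37×108) / (1 + 0.2×3.08 + 0.37×9 + 0.37×3.75) = 221.1/6.333 = 34.91 kJ/min.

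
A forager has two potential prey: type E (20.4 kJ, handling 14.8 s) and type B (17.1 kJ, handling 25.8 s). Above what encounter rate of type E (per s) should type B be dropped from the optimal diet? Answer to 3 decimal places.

At the threshold, the rate on type E alone equals the profitability of type B: λ·20.4/(1 + λ·14.8) = 17.1/25.8 = 0.6628.
Rearranging, λ(20.4 − 0.6628×14.8) = 0.6628, so λ = 0.6628/10.59 = 0.06258 per s.

0.063 per s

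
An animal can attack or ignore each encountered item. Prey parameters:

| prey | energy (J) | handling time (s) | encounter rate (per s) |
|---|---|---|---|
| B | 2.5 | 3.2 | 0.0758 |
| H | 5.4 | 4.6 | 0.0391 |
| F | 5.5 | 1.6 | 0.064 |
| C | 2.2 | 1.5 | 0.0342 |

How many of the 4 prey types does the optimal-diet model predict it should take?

Rank by E/h (J/s): F 3.44, C 1.47, H 1.17, B 0.781. Include each in turn until the next type's E/h falls below the running intake rate.
Rate on top 1: 0.3193. C: 1.47 > 0.3193 → include.
Rate on top 2: 0.3703. H: 1.17 > 0.3703 → include.
Rate on top 3: 0.4787. B: 0.781 > 0.4787 → include.
Optimal diet: F, C, H, B — 4 of 4 types.

4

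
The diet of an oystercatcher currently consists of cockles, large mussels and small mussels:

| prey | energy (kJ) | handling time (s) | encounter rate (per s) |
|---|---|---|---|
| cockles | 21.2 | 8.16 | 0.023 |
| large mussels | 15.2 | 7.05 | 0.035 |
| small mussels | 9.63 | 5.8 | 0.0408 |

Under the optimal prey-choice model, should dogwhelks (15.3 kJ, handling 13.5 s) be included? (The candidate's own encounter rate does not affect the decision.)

Current rate: (0.023×21.2 + 0.035×15.2 + 0.0408×9.63)/(1 + 0.023×8.16 + 0.035×7.05 + 0.0408×5.8) = 0.8453 kJ/s.
dogwhelks: E/h = 15.3/13.5 = 1.133 kJ/s.
1.133 > 0.8453, so adding dogwhelks raises the average — include it.

Yes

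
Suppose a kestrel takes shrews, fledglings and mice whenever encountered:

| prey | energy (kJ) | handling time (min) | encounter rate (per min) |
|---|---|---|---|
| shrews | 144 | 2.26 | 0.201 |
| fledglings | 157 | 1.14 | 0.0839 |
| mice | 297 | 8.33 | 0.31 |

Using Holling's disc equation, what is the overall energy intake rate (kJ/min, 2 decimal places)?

R = Σλ_iE_i / (1 + Σλ_ih_i)
Numerator: 0.201×144 + 0.0839×157 + 0.31×297 = 134.2
Denominator: 1 + 0.201×2.26 + 0.0839×1.14 + 0.31×8.33 = 4.132
R = 134.2/4.132 = 32.47 kJ/min

32.47 kJ/min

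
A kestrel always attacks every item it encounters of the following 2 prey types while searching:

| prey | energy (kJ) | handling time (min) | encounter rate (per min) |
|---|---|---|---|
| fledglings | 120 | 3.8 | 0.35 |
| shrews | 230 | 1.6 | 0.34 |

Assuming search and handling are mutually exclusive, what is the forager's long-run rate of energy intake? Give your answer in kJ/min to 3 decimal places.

R = Σλ_iE_i / (1 + Σλ_ih_i)
Numerator: 0.35×120 + 0.34×230 = 120.2
Denominator: 1 + 0.35×3.8 + 0.34×1.6 = 2.874
R = 120.2/2.874 = 41.82 kJ/min

41.823 kJ/min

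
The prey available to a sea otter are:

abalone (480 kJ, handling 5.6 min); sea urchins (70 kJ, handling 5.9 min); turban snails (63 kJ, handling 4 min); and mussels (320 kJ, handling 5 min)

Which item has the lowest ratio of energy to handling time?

In descending order of E/h:
abalone: 480/5.6 = 85.7 kJ/min
mussels: 320/5 = 64 kJ/min
turban snails: 63/4 = 15.8 kJ/min
sea urchins: 70/5.9 = 11.9 kJ/min

sea urchins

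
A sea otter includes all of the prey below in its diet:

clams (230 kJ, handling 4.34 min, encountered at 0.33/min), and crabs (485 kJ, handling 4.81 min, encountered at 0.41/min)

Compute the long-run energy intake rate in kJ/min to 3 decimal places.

R = (0.33×230 + 0.41×485) / (1 + 0.33×4.34 + 0.41×4.81) = 274.8/4.404 = 62.38 kJ/min.

62.382 kJ/min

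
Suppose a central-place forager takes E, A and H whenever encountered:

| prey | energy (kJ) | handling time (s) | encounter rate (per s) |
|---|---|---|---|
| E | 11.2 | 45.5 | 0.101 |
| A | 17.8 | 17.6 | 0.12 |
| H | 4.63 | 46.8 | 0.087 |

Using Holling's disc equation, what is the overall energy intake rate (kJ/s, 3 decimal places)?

R = Σλ_iE_i / (1 + Σλ_ih_i)
Numerator: 0.101×11.2 + 0.12×17.8 + 0.087×4.63 = 3.67
Denominator: 1 + 0.101×45.5 + 0.12×17.6 + 0.087×46.8 = 11.78
R = 3.67/11.78 = 0.3116 kJ/s

0.312 kJ/s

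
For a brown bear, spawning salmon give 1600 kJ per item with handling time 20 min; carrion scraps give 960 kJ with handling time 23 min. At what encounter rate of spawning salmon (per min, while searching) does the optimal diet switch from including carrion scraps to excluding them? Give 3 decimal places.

At the threshold, the rate on spawning salmon alone equals the profitability of carrion scraps: λ·1600/(1 + λ·20) = 960/23 = 41.74.
Rearranging, λ(1600 − 41.74×20) = 41.74, so λ = 41.74/765.2 = 0.05455 per min.

0.055 per min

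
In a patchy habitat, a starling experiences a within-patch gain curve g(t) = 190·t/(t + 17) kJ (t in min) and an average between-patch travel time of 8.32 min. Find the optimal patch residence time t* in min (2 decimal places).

Maximise g(t)/(T+t): set derivative to zero → g'(t)(T+t) = g(t).
g'(t) = 190·17/(t + 17)². Setting 190·17/(t+17)² = 190t/[(t+17)(8.32+t)] gives 17(8.32+t) = t(t+17), so t² = 17×8.32 = 141.4.
t* = √141.4 = 11.89 min.

11.89 min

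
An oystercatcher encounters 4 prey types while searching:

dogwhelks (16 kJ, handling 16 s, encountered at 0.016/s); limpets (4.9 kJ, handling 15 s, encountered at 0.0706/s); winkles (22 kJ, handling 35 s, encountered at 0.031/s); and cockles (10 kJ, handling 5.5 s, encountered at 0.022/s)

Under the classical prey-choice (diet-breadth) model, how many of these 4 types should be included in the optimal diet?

3

Rank by E/h (kJ/s): cockles 1.82, dogwhelks 1, winkles 0.629, limpets 0.327. Include each in turn until the next type's E/h falls below the running intake rate.
Rate on top 1: 0.1963. dogwhelks: 1 > 0.1963 → include.
Rate on top 2: 0.3457. winkles: 0.629 > 0.3457 → include.
Rate on top 3: 0.4703. limpets: 0.327 < 0.4703 → exclude; stop.
Optimal diet: cockles, dogwhelks, winkles — 3 of 4 types.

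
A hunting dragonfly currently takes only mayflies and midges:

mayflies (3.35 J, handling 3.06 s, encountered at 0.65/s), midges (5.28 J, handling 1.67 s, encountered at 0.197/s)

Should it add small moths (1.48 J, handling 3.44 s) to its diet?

No

Intake rate on the current diet: R = (0.65×3.35 + 0.197×5.28) / (1 + 0.65×3.06 + 0.197×1.67) = 3.218/3.318 = 0.9698 J/s.
Profitability of small moths: 1.48/3.44 = 0.4302 J/s.
Since 0.4302 < R, time spent handling small moths is better spent searching.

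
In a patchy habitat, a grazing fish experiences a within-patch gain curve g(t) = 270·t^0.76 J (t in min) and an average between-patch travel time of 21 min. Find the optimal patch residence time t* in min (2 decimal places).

By the marginal value theorem, leave when the instantaneous gain rate g'(t) equals the habitat-wide average g(t)/(T + t).
g'(t) = 0.76·270·t^-0.24. Setting 0.76·270·t^-0.24 = 270·t^0.76/(21+t) gives 0.76(21+t) = t, so 0.24·t = 0.76×21.
t* = 0.76×21/0.24 = 66.5 min.

66.50 min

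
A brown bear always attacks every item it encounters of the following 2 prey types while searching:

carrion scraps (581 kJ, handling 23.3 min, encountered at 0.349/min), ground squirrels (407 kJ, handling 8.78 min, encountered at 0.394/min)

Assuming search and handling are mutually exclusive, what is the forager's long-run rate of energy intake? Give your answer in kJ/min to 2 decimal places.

28.84 kJ/min

Energy encountered per unit search time: 0.349×581 + 0.394×407 = 363.1 kJ/min.
Handling time per unit search time: 0.349×23.3 + 0.394×8.78 = 11.59.
Rate = 363.1/(1 + 11.59) = 28.84 kJ/min.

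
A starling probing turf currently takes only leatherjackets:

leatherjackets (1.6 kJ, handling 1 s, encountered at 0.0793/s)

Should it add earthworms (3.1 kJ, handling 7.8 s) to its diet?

Yes

On leatherjackets alone, R = ΣλE/(1+Σλh) = 0.1269/1.079 = 0.1176 kJ/s.
earthworms: E/h = 3.1/7.8 = 0.3974 kJ/s.
Since 0.3974 > R, including earthworms increases the long-run rate.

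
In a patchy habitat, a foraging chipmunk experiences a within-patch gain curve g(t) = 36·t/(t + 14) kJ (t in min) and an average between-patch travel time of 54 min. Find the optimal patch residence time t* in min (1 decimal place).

Maximise g(t)/(T+t): set derivative to zero → g'(t)(T+t) = g(t).
g'(t) = 36·14/(t + 14)². Setting 36·14/(t+14)² = 36t/[(t+14)(54+t)] gives 14(54+t) = t(t+14), so t² = 14×54 = 756.
t* = √756 = 27.5 min.

27.5 min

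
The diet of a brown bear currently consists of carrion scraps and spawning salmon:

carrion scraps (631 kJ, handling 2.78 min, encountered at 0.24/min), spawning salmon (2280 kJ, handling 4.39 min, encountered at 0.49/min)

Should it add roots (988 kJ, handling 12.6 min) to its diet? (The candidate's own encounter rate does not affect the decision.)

No

Current rate: (0.24×631 + 0.49×2280)/(1 + 0.24×2.78 + 0.49×4.39) = 332.3 kJ/min.
Profitability of roots: 988/12.6 = 78.41 kJ/min.
Since 78.41 < R, time spent handling roots is better spent searching.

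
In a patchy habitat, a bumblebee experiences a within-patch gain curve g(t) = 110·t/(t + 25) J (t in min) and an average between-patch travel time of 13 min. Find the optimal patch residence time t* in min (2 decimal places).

18.03 min

Optimal t* satisfies g'(t*) = g(t*)/(T + t*).
g'(t) = 110·25/(t + 25)². Setting 110·25/(t+25)² = 110t/[(t+25)(13+t)] gives 25(13+t) = t(t+25), so t² = 25×13 = 325.
t* = √325 = 18.03 min.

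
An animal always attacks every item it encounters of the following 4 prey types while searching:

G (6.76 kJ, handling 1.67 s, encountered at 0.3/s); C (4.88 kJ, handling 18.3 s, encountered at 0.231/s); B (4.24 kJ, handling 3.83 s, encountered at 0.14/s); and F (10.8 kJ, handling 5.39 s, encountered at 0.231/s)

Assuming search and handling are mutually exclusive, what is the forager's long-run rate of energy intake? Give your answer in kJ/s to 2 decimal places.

Energy encountered per unit search time: 0.3×6.76 + 0.231×4.88 + 0.14×4.24 + 0.231×10.8 = 6.244 kJ/s.
Handling time per unit search time: 0.3×1.67 + 0.231×18.3 + 0.14×3.83 + 0.231×5.39 = 6.51.
Rate = 6.244/(1 + 6.51) = 0.8314 kJ/s.

0.83 kJ/s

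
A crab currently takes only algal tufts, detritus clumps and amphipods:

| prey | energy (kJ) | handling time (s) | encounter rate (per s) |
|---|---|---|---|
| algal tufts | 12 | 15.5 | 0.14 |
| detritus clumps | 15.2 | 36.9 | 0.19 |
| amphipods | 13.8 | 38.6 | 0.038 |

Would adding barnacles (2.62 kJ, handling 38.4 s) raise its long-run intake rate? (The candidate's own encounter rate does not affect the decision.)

Intake rate on the current diet: R = (0.14×12 + 0.19×15.2 + 0.038×13.8) / (1 + 0.14×15.5 + 0.19×36.9 + 0.038×38.6) = 5.092/11.65 = 0.4372 kJ/s.
barnacles: E/h = 2.62/38.4 = 0.06823 kJ/s.
Since 0.06823 < R, time spent handling barnacles is better spent searching.

No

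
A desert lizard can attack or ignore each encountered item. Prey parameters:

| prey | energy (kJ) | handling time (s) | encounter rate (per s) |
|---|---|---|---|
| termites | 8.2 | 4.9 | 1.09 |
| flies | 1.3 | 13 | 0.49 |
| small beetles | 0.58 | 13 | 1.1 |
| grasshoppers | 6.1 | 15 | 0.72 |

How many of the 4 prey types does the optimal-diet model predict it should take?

E/h in descending order: termites 1.67, grasshoppers 0.407, flies 0.1, small beetles 0.0446 kJ/s. The optimal diet is the largest prefix of this list for which every included type satisfies E_i/h_i > R on the types above it.
Rate on top 1: 1.41. grasshoppers: 0.407 < 1.41 → exclude; stop.
Optimal diet: termites — 1 of 4 types.

1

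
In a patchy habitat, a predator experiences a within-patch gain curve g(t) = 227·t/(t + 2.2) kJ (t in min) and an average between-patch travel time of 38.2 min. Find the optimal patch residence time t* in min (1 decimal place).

9.2 min

Optimal t* satisfies g'(t*) = g(t*)/(T + t*).
g'(t) = 227·2.2/(t + 2.2)². Setting 227·2.2/(t+2.2)² = 227t/[(t+2.2)(38.2+t)] gives 2.2(38.2+t) = t(t+2.2), so t² = 2.2×38.2 = 84.04.
t* = √84.04 = 9.167 min.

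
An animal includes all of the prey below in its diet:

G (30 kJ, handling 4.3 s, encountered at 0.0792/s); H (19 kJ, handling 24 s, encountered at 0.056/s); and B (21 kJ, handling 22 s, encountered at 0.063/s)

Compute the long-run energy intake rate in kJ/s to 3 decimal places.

1.170 kJ/s

R = Σλ_iE_i / (1 + Σλ_ih_i)
Numerator: 0.0792×30 + 0.056×19 + 0.063×21 = 4.763
Denominator: 1 + 0.0792×4.3 + 0.056×24 + 0.063×22 = 4.071
R = 4.763/4.071 = 1.17 kJ/s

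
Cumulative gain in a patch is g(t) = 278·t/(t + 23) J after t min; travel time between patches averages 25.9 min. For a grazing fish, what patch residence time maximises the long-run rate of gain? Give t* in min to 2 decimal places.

24.41 min

Maximise g(t)/(T+t): set derivative to zero → g'(t)(T+t) = g(t).
g'(t) = 278·23/(t + 23)². Setting 278·23/(t+23)² = 278t/[(t+23)(25.9+t)] gives 23(25.9+t) = t(t+23), so t² = 23×25.9 = 595.7.
t* = √595.7 = 24.41 min.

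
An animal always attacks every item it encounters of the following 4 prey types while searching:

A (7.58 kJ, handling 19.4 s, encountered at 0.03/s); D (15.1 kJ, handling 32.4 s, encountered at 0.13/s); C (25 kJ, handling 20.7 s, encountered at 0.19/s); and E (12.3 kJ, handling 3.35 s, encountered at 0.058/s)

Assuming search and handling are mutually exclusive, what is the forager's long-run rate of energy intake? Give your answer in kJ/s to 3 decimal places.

Energy encountered per unit search time: 0.03×7.58 + 0.13×15.1 + 0.19×25 + 0.058×12.3 = 7.654 kJ/s.
Handling time per unit search time: 0.03×19.4 + 0.13×32.4 + 0.19×20.7 + 0.058×3.35 = 8.921.
Rate = 7.654/(1 + 8.921) = 0.7715 kJ/s.

0.771 kJ/s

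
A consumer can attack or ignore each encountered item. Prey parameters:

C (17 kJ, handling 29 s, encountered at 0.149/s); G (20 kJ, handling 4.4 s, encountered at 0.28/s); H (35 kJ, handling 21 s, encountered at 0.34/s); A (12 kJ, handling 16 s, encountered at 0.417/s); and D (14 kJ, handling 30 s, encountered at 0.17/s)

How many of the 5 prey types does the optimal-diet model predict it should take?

1

Profitabilities (E/h, kJ/s): G 4.55, H 1.67, A 0.75, C 0.586, D 0.467. Add prey in this order while the next type's profitability exceeds the intake rate on those already taken.
Rate on top 1: 2.509. H: 1.67 < 2.509 → exclude; stop.
Optimal diet: G — 1 of 5 types.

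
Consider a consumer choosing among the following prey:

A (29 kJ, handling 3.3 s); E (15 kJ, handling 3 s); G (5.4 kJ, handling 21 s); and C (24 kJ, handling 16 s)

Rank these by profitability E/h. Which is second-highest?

Profitability E/h (kJ/s): A = 29/3.3 = 8.79, E = 15/3 = 5, G = 5.4/21 = 0.257, C = 24/16 = 1.5.
Ranked: A > E > C > G.

E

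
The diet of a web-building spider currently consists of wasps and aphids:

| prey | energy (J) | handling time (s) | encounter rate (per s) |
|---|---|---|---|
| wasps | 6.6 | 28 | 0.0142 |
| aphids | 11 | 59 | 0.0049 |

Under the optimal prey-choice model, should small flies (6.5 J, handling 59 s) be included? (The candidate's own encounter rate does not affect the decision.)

Yes

On wasps and aphids alone, R = ΣλE/(1+Σλh) = 0.1476/1.687 = 0.08752 J/s.
small flies: E/h = 6.5/59 = 0.1102 J/s.
Since 0.1102 > R, including small flies increases the long-run rate.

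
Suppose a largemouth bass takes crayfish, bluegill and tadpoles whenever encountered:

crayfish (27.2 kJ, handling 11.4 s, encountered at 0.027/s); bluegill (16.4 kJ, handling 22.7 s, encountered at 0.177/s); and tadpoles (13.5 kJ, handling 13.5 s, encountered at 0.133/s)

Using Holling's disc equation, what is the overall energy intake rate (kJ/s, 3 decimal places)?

R = Σλ_iE_i / (1 + Σλ_ih_i)
Numerator: 0.027×27.2 + 0.177×16.4 + 0.133×13.5 = 5.433
Denominator: 1 + 0.027×11.4 + 0.177×22.7 + 0.133×13.5 = 7.121
R = 5.433/7.121 = 0.7629 kJ/s

0.763 kJ/s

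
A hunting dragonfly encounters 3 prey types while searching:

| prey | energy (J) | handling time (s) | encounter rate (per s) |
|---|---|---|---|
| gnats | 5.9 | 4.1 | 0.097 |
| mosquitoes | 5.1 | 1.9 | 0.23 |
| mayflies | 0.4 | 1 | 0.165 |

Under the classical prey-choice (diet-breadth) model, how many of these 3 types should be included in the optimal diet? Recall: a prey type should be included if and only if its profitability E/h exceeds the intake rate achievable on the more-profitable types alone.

Rank by E/h (J/s): mosquitoes 2.68, gnats 1.44, mayflies 0.4. Include each in turn until the next type's E/h falls below the running intake rate.
Rate on top 1: 0.8163. gnats: 1.44 > 0.8163 → include.
Rate on top 2: 0.9513. mayflies: 0.4 < 0.9513 → exclude; stop.
Optimal diet: mosquitoes, gnats — 2 of 3 types.

2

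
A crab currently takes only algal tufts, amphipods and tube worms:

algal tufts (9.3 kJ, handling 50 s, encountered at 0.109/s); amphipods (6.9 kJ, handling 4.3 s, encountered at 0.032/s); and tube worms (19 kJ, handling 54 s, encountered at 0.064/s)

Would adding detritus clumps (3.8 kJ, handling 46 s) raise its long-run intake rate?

Intake rate on the current diet: R = (0.109×9.3 + 0.032×6.9 + 0.064×19) / (1 + 0.109×50 + 0.032×4.3 + 0.064×54) = 2.45/10.04 = 0.244 kJ/s.
detritus clumps: E/h = 3.8/46 = 0.08261 kJ/s.
Since 0.08261 < R, time spent handling detritus clumps is better spent searching.

No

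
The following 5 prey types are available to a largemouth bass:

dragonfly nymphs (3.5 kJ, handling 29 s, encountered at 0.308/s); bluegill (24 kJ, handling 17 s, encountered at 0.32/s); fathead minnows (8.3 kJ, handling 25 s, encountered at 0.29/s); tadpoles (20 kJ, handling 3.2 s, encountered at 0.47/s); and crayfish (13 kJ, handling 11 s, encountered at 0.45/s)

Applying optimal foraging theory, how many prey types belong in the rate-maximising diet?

1

Rank by E/h (kJ/s): tadpoles 6.25, bluegill 1.41, crayfish 1.18, fathead minnows 0.332, dragonfly nymphs 0.121. Include each in turn until the next type's E/h falls below the running intake rate.
Rate on top 1: 3.754. bluegill: 1.41 < 3.754 → exclude; stop.
Optimal diet: tadpoles — 1 of 5 types.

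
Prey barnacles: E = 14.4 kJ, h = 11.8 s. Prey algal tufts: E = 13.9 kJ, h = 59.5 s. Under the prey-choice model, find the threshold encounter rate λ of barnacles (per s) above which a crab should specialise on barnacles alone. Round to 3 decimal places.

0.020 per s

At the threshold, the rate on barnacles alone equals the profitability of algal tufts: λ·14.4/(1 + λ·11.8) = 13.9/59.5 = 0.2336.
Rearranging, λ(14.4 − 0.2336×11.8) = 0.2336, so λ = 0.2336/11.64 = 0.02006 per s.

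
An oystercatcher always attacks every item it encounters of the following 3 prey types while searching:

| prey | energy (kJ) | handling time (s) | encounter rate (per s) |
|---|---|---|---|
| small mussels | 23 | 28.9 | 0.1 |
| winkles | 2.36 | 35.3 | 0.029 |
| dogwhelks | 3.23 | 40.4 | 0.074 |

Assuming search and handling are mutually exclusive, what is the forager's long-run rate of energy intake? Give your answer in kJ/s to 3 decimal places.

R = (0.1×23 + 0.029×2.36 + 0.074×3.23) / (1 + 0.1×28.9 + 0.029×35.3 + 0.074×40.4) = 2.607/7.903 = 0.3299 kJ/s.

0.330 kJ/s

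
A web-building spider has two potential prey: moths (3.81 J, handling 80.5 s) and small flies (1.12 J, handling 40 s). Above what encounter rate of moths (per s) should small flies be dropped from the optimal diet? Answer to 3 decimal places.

The zero-one rule: include small flies iff E₂/h₂ > λE₁/(1+λh₁). Equality gives the switch point.
λE₁h₂ = E₂ + λE₂h₁ ⇒ λ = E₂/(E₁h₂ − E₂h₁) = 1.12/(152.4 − 90.16) = 0.01799 per s.

0.018 per s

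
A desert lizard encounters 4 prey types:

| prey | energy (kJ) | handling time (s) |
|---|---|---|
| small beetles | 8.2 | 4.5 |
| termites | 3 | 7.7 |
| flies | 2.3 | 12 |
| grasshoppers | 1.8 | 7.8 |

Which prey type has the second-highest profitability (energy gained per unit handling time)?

In descending order of E/h:
small beetles: 8.2/4.5 = 1.82 kJ/s
termites: 3/7.7 = 0.39 kJ/s
grasshoppers: 1.8/7.8 = 0.231 kJ/s
flies: 2.3/12 = 0.192 kJ/s

termites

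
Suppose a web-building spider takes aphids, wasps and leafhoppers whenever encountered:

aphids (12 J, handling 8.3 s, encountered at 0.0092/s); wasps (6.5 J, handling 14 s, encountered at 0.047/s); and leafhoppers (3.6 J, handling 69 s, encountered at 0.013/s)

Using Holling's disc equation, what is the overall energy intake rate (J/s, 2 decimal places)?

0.18 J/s

Energy encountered per unit search time: 0.0092×12 + 0.047×6.5 + 0.013×3.6 = 0.4627 J/s.
Handling time per unit search time: 0.0092×8.3 + 0.047×14 + 0.013×69 = 1.631.
Rate = 0.4627/(1 + 1.631) = 0.1758 J/s.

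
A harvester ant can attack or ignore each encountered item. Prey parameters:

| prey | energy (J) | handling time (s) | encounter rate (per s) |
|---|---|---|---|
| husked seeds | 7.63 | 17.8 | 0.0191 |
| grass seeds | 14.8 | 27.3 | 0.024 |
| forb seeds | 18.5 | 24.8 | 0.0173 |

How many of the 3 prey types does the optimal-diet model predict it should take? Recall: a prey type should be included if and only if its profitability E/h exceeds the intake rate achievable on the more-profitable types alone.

3

E/h in descending order: forb seeds 0.746, grass seeds 0.542, husked seeds 0.429 J/s. The optimal diet is the largest prefix of this list for which every included type satisfies E_i/h_i > R on the types above it.
Rate on top 1: 0.224. grass seeds: 0.542 > 0.224 → include.
Rate on top 2: 0.324. husked seeds: 0.429 > 0.324 → include.
Optimal diet: forb seeds, grass seeds, husked seeds — 3 of 3 types.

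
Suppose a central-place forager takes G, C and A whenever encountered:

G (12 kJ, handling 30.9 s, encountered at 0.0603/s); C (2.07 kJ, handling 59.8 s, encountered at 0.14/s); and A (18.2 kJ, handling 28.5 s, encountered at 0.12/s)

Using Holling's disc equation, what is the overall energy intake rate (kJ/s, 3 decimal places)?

0.218 kJ/s

R = Σλ_iE_i / (1 + Σλ_ih_i)
Numerator: 0.0603×12 + 0.14×2.07 + 0.12×18.2 = 3.197
Denominator: 1 + 0.0603×30.9 + 0.14×59.8 + 0.12×28.5 = 14.66
R = 3.197/14.66 = 0.2182 kJ/s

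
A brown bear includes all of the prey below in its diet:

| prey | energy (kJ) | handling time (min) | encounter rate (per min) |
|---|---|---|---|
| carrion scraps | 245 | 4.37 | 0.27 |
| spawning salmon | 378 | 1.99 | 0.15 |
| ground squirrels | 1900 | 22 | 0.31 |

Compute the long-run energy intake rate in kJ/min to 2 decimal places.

76.56 kJ/min

R = Σλ_iE_i / (1 + Σλ_ih_i)
Numerator: 0.27×245 + 0.15×378 + 0.31×1900 = 711.9
Denominator: 1 + 0.27×4.37 + 0.15×1.99 + 0.31×22 = 9.298
R = 711.9/9.298 = 76.56 kJ/min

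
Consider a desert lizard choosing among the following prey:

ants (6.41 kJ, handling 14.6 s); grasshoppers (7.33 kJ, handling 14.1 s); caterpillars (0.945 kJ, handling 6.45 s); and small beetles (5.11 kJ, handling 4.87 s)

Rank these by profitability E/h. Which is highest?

Profitability E/h (kJ/s): ants = 6.41/14.6 = 0.439, grasshoppers = 7.33/14.1 = 0.52, caterpillars = 0.945/6.45 = 0.147, small beetles = 5.11/4.87 = 1.05.
Ranked: small beetles > grasshoppers > ants > caterpillars.

small beetles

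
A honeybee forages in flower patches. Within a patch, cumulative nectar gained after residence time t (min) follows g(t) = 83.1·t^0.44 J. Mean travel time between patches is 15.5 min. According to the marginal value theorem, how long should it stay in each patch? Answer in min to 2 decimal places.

By the marginal value theorem, leave when the instantaneous gain rate g'(t) equals the habitat-wide average g(t)/(T + t).
g'(t) = 0.44·83.1·t^-0.56. Setting 0.44·83.1·t^-0.56 = 83.1·t^0.44/(15.5+t) gives 0.44(15.5+t) = t, so 0.56·t = 0.44×15.5.
t* = 0.44×15.5/0.56 = 12.18 min.

12.18 min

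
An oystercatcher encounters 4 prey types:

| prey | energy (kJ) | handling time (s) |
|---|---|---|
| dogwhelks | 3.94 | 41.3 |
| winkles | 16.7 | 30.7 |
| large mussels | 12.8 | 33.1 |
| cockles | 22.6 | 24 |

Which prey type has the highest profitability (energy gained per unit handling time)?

Profitability E/h (kJ/s): dogwhelks = 3.94/41.3 = 0.0954, winkles = 16.7/30.7 = 0.544, large mussels = 12.8/33.1 = 0.387, cockles = 22.6/24 = 0.942.
Ranked: cockles > winkles > large mussels > dogwhelks.

cockles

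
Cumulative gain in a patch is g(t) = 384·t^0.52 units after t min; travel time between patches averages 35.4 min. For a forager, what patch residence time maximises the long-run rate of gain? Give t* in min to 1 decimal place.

Optimal t* satisfies g'(t*) = g(t*)/(T + t*).
g'(t) = 0.52·384·t^-0.48. Setting 0.52·384·t^-0.48 = 384·t^0.52/(35.4+t) gives 0.52(35.4+t) = t, so 0.48·t = 0.52×35.4.
t* = 0.52×35.4/0.48 = 38.35 min.

38.4 min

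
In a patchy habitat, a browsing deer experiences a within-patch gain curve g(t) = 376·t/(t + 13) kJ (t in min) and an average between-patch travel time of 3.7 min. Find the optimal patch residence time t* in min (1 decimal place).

Maximise g(t)/(T+t): set derivative to zero → g'(t)(T+t) = g(t).
g'(t) = 376·13/(t + 13)². Setting 376·13/(t+13)² = 376t/[(t+13)(3.7+t)] gives 13(3.7+t) = t(t+13), so t² = 13×3.7 = 48.1.
t* = √48.1 = 6.935 min.

6.9 min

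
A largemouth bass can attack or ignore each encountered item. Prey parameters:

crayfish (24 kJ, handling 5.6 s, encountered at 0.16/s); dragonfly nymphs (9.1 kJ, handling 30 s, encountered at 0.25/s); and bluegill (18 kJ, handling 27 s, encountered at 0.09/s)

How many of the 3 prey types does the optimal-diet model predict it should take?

Profitabilities (E/h, kJ/s): crayfish 4.29, bluegill 0.667, dragonfly nymphs 0.303. Add prey in this order while the next type's profitability exceeds the intake rate on those already taken.
Rate on top 1: 2.025. bluegill: 0.667 < 2.025 → exclude; stop.
Optimal diet: crayfish — 1 of 3 types.

1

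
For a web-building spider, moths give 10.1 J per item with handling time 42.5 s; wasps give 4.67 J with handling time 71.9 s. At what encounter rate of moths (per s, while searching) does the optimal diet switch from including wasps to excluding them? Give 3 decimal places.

0.009 per s

At the threshold, the rate on moths alone equals the profitability of wasps: λ·10.1/(1 + λ·42.5) = 4.67/71.9 = 0.06495.
Rearranging, λ(10.1 − 0.06495×42.5) = 0.06495, so λ = 0.06495/7.34 = 0.008849 per s.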